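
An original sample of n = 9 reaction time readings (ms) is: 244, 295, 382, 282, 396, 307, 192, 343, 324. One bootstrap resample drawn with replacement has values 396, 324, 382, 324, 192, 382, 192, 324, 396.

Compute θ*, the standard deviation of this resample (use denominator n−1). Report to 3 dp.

θ* = 80.578

Mean = 323.5556; sum of squared deviations = 51942.2222
s² = 51942.2222 / 8 = 6492.7778
s = √6492.7778 = 80.578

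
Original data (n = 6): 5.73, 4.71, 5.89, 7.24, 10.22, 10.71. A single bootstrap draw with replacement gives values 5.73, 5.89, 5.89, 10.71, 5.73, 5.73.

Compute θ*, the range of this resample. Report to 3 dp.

θ* = 4.980

Range = 10.71 − 5.73 = 4.980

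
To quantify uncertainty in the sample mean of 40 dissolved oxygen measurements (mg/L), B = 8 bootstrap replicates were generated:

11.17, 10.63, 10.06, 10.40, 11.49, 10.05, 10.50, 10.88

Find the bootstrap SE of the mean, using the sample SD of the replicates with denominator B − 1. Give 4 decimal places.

SE* = 0.5102

Bootstrap SE is the standard deviation of the 8 replicate means.
Mean of replicates: (11.17 + 10.63 + 10.06 + 10.40 + 11.49 + 10.05 + 10.50 + 10.88) / 8 = 85.18000 / 8 = 10.64750
Sum of squared deviations: (+0.52250)² + (−0.01750)² + (−0.58750)² + (−0.24750)² + (+0.84250)² + (−0.59750)² + (−0.14750)² + (+0.23250)² = 1.82235
Variance = 1.82235 / 7 = 0.26034
SE* = √0.26034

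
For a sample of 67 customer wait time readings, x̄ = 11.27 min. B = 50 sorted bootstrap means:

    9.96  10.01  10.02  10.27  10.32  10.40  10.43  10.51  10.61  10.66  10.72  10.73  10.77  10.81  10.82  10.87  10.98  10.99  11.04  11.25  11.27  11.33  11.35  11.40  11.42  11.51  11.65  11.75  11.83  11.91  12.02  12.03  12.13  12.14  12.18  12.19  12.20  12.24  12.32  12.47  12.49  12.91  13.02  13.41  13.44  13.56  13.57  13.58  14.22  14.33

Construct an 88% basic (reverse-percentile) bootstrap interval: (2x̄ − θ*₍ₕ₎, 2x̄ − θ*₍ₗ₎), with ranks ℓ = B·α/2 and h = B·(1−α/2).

Percentile endpoints at ranks 3 and 47: θ*₍3₎ = 10.02, θ*₍47₎ = 13.57.
Basic interval reflects these around x̄:
  lower = 2 × 11.27 − 13.57 = 8.97
  upper = 2 × 11.27 − 10.02 = 12.52

(8.97, 12.52)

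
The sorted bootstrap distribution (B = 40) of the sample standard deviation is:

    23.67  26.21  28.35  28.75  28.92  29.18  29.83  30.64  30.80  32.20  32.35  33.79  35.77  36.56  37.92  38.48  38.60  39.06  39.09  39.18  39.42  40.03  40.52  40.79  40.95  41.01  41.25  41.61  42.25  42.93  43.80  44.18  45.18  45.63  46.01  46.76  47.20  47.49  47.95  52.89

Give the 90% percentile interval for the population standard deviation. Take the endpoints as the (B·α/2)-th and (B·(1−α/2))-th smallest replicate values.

(26.21, 47.49)

α = 0.10; lower rank = 40 × 0.050 = 2; upper rank = 40 × 0.950 = 38.
The 2nd smallest replicate is 26.21; the 38th is 47.49.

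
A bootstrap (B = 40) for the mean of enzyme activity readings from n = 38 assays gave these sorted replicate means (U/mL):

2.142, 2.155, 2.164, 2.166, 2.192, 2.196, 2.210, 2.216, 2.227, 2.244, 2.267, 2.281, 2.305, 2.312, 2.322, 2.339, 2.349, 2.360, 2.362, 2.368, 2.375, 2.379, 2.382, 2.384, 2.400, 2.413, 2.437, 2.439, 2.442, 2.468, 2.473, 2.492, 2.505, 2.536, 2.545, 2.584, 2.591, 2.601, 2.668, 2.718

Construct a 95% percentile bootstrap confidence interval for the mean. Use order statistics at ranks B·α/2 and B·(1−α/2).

(2.142, 2.668)

α = 0.05; lower rank = 40 × 0.025 = 1; upper rank = 40 × 0.975 = 39.
The 1st smallest replicate is 2.142; the 39th is 2.668.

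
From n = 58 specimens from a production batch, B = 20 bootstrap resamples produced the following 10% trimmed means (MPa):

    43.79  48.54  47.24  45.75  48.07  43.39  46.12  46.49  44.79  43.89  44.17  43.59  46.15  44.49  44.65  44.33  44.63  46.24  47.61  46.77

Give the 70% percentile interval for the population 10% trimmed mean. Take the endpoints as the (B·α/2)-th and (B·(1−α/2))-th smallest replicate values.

(43.79, 47.24)

Sorted replicates: 43.39, 43.59, 43.79, 43.89, 44.17, 44.33, 44.49, 44.63, 44.65, 44.79, 45.75, 46.12, 46.15, 46.24, 46.49, 46.77, 47.24, 47.61, 48.07, 48.54
α = 0.30; lower rank = 20 × 0.150 = 3; upper rank = 20 × 0.850 = 17.
The 3rd smallest replicate is 43.79; the 17th is 47.24.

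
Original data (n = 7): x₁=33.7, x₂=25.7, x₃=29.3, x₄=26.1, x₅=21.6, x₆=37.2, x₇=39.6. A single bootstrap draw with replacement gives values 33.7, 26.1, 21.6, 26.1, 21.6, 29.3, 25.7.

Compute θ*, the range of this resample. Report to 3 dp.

Range = 33.7 − 21.6 = 12.100

θ* = 12.100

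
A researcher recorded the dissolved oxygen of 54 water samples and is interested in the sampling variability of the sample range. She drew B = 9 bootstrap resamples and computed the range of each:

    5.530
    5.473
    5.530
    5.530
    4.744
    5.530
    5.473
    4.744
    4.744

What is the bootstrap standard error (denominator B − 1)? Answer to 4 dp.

SE* = 0.3842

Bootstrap SE is the standard deviation of the 9 replicate ranges.
Mean of replicates: (5.530 + 5.473 + 5.530 + 5.530 + 4.744 + 5.530 + 5.473 + 4.744 + 4.744) / 9 = 47.29800 / 9 = 5.25533
Sum of squared deviations: (+0.27467)² + (+0.21767)² + (+0.27467)² + (+0.27467)² + (−0.51133)² + (+0.27467)² + (+0.21767)² + (−0.51133)² + (−0.51133)² = 1.18091
Variance = 1.18091 / 8 = 0.14761
SE* = √0.14761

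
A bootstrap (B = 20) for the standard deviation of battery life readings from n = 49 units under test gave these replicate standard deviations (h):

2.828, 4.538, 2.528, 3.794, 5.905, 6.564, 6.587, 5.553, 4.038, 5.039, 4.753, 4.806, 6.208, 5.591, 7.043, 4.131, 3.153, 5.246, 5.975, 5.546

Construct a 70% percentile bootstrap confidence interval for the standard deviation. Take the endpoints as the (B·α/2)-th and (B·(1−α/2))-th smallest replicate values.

(3.153, 6.208)

Sorted replicates: 2.528, 2.828, 3.153, 3.794, 4.038, 4.131, 4.538, 4.753, 4.806, 5.039, 5.246, 5.546, 5.553, 5.591, 5.905, 5.975, 6.208, 6.564, 6.587, 7.043
α = 0.30; lower rank = 20 × 0.150 = 3; upper rank = 20 × 0.850 = 17.
The 3rd smallest replicate is 3.153; the 17th is 6.208.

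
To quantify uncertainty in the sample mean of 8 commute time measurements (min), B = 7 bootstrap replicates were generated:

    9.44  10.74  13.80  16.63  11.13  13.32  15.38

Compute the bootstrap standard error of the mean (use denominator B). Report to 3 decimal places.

Bootstrap SE is the standard deviation of the 7 replicate means.
Mean of replicates: (9.44 + 10.74 + 13.80 + 16.63 + 11.13 + 13.32 + 15.38) / 7 = 90.4400 / 7 = 12.9200
Sum of squared deviations: (−3.4800)² + (−2.1800)² + (+0.8800)² + (+3.7100)² + (−1.7900)² + (+0.4000)² + (+2.4600)² = 40.8170
Variance = 40.8170 / 7 = 5.8310
SE* = √5.8310

SE* = 2.415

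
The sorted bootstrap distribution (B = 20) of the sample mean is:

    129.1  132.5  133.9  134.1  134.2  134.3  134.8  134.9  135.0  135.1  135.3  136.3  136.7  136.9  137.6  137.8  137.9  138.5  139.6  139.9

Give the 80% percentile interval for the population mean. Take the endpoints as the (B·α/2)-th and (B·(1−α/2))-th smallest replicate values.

(132.5, 138.5)

α = 0.20; lower rank = 20 × 0.100 = 2; upper rank = 20 × 0.900 = 18.
The 2nd smallest replicate is 132.5; the 18th is 138.5.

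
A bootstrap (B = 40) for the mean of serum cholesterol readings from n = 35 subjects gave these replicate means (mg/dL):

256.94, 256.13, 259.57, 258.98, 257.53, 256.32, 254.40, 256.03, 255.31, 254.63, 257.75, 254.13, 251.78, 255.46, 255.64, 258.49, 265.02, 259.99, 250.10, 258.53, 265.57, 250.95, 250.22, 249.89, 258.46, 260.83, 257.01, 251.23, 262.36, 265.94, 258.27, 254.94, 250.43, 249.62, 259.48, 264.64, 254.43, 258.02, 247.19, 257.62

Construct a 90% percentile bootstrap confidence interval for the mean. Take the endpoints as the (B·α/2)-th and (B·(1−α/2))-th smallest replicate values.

Sorted replicates: 247.19, 249.62, 249.89, 250.10, 250.22, 250.43, 250.95, 251.23, 251.78, 254.13, 254.40, 254.43, 254.63, 254.94, 255.31, 255.46, 255.64, 256.03, 256.13, 256.32, 256.94, 257.01, 257.53, 257.62, 257.75, 258.02, 258.27, 258.46, 258.49, 258.53, 258.98, 259.48, 259.57, 259.99, 260.83, 262.36, 264.64, 265.02, 265.57, 265.94
α = 0.10; lower rank = 40 × 0.050 = 2; upper rank = 40 × 0.950 = 38.
The 2nd smallest replicate is 249.62; the 38th is 265.02.

(249.62, 265.02)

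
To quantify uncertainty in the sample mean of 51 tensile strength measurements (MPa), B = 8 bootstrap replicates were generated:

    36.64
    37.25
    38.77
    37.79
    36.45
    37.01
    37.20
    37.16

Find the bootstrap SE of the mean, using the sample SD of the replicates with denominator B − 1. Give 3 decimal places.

SE* = 0.724

Bootstrap SE is the standard deviation of the 8 replicate means.
Mean of replicates: (36.64 + 37.25 + 38.77 + 37.79 + 36.45 + 37.01 + 37.20 + 37.16) / 8 = 298.2700 / 8 = 37.2837
Sum of squared deviations: (−0.6437)² + (−0.0337)² + (+1.4863)² + (+0.5063)² + (−0.8337)² + (−0.2737)² + (−0.0837)² + (−0.1238)² = 3.6732
Variance = 3.6732 / 7 = 0.5247
SE* = √0.5247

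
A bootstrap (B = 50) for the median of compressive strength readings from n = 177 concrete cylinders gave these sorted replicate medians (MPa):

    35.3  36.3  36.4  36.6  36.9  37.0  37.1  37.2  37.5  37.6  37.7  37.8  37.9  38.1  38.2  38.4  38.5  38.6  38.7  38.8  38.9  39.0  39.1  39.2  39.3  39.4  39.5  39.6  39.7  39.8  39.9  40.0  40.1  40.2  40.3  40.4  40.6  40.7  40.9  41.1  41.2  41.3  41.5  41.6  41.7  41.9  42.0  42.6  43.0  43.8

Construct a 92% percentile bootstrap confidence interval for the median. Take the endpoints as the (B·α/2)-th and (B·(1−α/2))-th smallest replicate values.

(36.3, 42.6)

α = 0.08; lower rank = 50 × 0.040 = 2; upper rank = 50 × 0.960 = 48.
The 2nd smallest replicate is 36.3; the 48th is 42.6.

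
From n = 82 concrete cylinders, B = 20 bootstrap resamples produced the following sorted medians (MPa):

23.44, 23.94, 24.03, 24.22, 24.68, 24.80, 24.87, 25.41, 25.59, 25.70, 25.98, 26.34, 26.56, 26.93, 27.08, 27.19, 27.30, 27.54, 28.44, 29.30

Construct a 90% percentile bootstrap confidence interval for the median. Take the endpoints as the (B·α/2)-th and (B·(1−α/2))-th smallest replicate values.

(23.44, 28.44)

α = 0.10; lower rank = 20 × 0.050 = 1; upper rank = 20 × 0.950 = 19.
The 1st smallest replicate is 23.44; the 19th is 28.44.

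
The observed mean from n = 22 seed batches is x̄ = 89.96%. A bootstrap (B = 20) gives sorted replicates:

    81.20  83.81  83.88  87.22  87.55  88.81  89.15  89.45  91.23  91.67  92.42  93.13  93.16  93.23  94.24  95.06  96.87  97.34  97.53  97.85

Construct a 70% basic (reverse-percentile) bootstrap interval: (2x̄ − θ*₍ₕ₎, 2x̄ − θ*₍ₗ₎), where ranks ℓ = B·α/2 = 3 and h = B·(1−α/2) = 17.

(83.05, 96.04)

Percentile endpoints at ranks 3 and 17: θ*₍3₎ = 83.88, θ*₍17₎ = 96.87.
Basic interval reflects these around x̄:
  lower = 2 × 89.96 − 96.87 = 83.05
  upper = 2 × 89.96 − 83.88 = 96.04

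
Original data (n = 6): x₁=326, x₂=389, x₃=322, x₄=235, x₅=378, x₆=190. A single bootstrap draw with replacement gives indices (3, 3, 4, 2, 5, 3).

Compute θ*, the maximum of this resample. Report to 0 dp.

Resample values: 322, 322, 235, 389, 378, 322.
Maximum = 389

θ* = 389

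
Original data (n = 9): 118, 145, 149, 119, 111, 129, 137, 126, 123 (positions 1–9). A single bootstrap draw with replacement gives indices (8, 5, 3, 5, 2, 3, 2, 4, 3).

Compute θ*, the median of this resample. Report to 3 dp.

θ* = 145.000

Resample values: 126, 111, 149, 111, 145, 149, 145, 119, 149.
Sorted: 111, 111, 119, 126, 145, 145, 149, 149, 149
Median = middle value = 145.000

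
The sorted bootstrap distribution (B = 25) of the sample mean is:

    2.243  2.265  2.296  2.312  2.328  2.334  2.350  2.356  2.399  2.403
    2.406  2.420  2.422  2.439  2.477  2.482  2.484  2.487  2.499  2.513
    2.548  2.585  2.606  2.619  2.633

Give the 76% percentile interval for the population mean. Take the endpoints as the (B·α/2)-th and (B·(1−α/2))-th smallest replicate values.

α = 0.24; lower rank = 25 × 0.120 = 3; upper rank = 25 × 0.880 = 22.
The 3rd smallest replicate is 2.296; the 22nd is 2.585.

(2.296, 2.585)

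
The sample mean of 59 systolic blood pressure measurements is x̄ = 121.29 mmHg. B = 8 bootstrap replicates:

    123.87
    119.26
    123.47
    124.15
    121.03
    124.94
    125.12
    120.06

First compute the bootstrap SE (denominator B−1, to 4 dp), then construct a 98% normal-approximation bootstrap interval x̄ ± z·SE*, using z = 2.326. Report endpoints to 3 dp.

Mean of replicates = 122.7375; sum of squared deviations = 36.5191; SE* = √(36.5191/7) = 2.2841
Margin = 2.326 × 2.2841 = 5.3128
Interval: 121.29 ± 5.3128

(115.977, 126.603)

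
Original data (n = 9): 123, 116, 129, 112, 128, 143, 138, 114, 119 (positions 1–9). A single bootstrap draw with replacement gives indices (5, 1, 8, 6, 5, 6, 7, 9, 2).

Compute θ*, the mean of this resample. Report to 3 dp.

Resample values: 128, 123, 114, 143, 128, 143, 138, 119, 116.
Mean = (128 + 123 + 114 + 143 + 128 + 143 + 138 + 119 + 116) / 9 = 1152.0 / 9 = 128.000

θ* = 128.000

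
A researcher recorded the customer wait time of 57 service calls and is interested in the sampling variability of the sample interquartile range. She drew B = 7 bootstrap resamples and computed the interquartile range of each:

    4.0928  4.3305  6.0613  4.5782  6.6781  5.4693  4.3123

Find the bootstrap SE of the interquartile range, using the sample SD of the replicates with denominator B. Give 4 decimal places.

Bootstrap SE is the standard deviation of the 7 replicate interquartile ranges.
Mean of replicates: (4.0928 + 4.3305 + 6.0613 + 4.5782 + 6.6781 + 5.4693 + 4.3123) / 7 = 35.52250 / 7 = 5.07464
Sum of squared deviations: (−0.98184)² + (−0.74414)² + (+0.98666)² + (−0.49644)² + (+1.60346)² + (+0.39466)² + (−0.76234)² = 6.04571
Variance = 6.04571 / 7 = 0.86367
SE* = √0.86367

SE* = 0.9293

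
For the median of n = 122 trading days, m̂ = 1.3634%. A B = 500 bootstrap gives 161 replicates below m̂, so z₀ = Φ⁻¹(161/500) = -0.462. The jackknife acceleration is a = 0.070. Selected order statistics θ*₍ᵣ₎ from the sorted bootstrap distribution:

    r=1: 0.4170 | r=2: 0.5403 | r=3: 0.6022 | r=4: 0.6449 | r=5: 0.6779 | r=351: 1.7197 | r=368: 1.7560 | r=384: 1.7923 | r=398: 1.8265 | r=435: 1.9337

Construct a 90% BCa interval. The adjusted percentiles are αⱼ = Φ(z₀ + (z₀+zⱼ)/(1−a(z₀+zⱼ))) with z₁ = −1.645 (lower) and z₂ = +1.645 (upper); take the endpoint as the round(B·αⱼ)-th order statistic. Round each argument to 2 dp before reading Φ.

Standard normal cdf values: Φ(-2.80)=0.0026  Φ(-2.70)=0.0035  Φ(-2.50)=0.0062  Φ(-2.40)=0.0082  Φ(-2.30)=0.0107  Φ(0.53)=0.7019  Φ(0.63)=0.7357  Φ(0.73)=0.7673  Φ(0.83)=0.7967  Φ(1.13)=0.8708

(0.6779, 1.8265)

Lower: z₀ + z₁ = -0.462 + (-1.645) = -2.107; 1 − a(z₀+z₁) = 1 − (0.070)(-2.107) = 1.1475; argument = -0.462 + (-2.107)/1.1475 = -2.2982 → -2.30.
α₁ = Φ(-2.30) = 0.0107; rank = round(500 × 0.0107) = 5; θ*₍5₎ = 0.6779.
Upper: z₀ + z₂ = 1.183; 1 − a(z₀+z₂) = 0.9172; argument = 0.8278 → 0.83; α₂ = 0.7967; rank = 398; θ*₍398₎ = 1.8265.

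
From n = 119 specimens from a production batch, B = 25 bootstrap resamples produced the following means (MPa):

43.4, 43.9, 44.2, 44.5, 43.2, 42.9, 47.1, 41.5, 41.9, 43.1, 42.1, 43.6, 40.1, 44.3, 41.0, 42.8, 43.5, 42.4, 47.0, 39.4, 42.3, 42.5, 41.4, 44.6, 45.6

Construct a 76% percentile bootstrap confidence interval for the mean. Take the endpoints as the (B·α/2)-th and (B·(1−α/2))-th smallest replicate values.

(41.0, 44.6)

Sorted replicates: 39.4, 40.1, 41.0, 41.4, 41.5, 41.9, 42.1, 42.3, 42.4, 42.5, 42.8, 42.9, 43.1, 43.2, 43.4, 43.5, 43.6, 43.9, 44.2, 44.3, 44.5, 44.6, 45.6, 47.0, 47.1
α = 0.24; lower rank = 25 × 0.120 = 3; upper rank = 25 × 0.880 = 22.
The 3rd smallest replicate is 41.0; the 22nd is 44.6.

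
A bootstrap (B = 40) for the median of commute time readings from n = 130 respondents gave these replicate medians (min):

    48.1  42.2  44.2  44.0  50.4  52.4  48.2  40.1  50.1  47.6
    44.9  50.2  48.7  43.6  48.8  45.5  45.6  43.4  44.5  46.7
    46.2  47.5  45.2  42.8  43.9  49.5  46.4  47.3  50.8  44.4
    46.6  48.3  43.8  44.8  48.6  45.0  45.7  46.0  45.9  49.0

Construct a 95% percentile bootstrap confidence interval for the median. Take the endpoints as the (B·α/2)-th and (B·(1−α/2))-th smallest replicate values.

(40.1, 50.8)

Sorted replicates: 40.1, 42.2, 42.8, 43.4, 43.6, 43.8, 43.9, 44.0, 44.2, 44.4, 44.5, 44.8, 44.9, 45.0, 45.2, 45.5, 45.6, 45.7, 45.9, 46.0, 46.2, 46.4, 46.6, 46.7, 47.3, 47.5, 47.6, 48.1, 48.2, 48.3, 48.6, 48.7, 48.8, 49.0, 49.5, 50.1, 50.2, 50.4, 50.8, 52.4
α = 0.05; lower rank = 40 × 0.025 = 1; upper rank = 40 × 0.975 = 39.
The 1st smallest replicate is 40.1; the 39th is 50.8.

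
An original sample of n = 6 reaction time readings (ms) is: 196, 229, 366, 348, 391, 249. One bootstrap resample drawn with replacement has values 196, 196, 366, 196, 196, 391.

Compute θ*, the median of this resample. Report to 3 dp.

Sorted: 196, 196, 196, 196, 366, 391
Median = average of the two middle values = 196.000

θ* = 196.000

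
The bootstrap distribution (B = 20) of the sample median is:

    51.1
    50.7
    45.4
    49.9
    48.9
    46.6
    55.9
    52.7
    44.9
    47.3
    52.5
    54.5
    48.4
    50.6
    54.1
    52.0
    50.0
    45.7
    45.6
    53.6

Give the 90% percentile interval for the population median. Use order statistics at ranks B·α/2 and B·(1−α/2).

(44.9, 54.5)

Sorted replicates: 44.9, 45.4, 45.6, 45.7, 46.6, 47.3, 48.4, 48.9, 49.9, 50.0, 50.6, 50.7, 51.1, 52.0, 52.5, 52.7, 53.6, 54.1, 54.5, 55.9
α = 0.10; lower rank = 20 × 0.050 = 1; upper rank = 20 × 0.950 = 19.
The 1st smallest replicate is 44.9; the 19th is 54.5.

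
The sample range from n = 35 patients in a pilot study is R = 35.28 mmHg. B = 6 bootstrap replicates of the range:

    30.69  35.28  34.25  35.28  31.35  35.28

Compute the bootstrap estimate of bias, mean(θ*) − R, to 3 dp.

bias = −1.592

mean(θ*) = (30.69 + 35.28 + 34.25 + 35.28 + 31.35 + 35.28) / 6 = 33.6883
bias = 33.6883 − 35.28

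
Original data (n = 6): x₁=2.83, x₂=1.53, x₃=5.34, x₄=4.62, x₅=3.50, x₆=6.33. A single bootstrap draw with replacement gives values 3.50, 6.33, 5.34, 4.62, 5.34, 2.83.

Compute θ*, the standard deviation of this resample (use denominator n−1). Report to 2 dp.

θ* = 1.30

Mean = 4.6600; sum of squared deviations = 8.4098
s² = 8.4098 / 5 = 1.6820
s = √1.6820 = 1.30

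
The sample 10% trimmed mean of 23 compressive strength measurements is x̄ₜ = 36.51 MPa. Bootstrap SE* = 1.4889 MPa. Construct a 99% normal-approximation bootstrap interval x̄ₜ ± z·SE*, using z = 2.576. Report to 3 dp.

(32.675, 40.345)

Margin = 2.576 × 1.4889 = 3.8354
Interval: 36.51 ± 3.8354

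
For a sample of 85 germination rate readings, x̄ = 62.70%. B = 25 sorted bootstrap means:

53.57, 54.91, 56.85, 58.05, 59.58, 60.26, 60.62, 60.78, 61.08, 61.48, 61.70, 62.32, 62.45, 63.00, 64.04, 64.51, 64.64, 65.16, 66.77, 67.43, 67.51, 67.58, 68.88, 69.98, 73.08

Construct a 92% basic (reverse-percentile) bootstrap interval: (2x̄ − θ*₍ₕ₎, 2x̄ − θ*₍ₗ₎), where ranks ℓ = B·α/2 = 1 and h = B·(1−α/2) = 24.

(55.42, 71.83)

Percentile endpoints at ranks 1 and 24: θ*₍1₎ = 53.57, θ*₍24₎ = 69.98.
Basic interval reflects these around x̄:
  lower = 2 × 62.70 − 69.98 = 55.42
  upper = 2 × 62.70 − 53.57 = 71.83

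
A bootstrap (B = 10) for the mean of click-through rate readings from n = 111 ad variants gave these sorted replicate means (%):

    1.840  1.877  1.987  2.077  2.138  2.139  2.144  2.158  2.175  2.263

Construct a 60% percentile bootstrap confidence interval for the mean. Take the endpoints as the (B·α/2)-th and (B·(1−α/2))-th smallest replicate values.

α = 0.40; lower rank = 10 × 0.200 = 2; upper rank = 10 × 0.800 = 8.
The 2nd smallest replicate is 1.877; the 8th is 2.158.

(1.877, 2.158)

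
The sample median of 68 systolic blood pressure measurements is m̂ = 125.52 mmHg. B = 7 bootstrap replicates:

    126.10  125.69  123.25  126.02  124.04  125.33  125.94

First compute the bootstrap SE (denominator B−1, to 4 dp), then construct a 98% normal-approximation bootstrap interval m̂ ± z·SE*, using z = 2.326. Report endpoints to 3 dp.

Mean of replicates = 125.1957; sum of squared deviations = 7.4350; SE* = √(7.4350/6) = 1.1132
Margin = 2.326 × 1.1132 = 2.5893
Interval: 125.52 ± 2.5893

(122.931, 128.109)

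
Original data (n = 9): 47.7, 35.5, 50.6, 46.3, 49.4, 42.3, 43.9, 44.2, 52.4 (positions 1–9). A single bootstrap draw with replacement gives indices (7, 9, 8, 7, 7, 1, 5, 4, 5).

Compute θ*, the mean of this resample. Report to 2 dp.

Resample values: 43.9, 52.4, 44.2, 43.9, 43.9, 47.7, 49.4, 46.3, 49.4.
Mean = (43.9 + 52.4 + 44.2 + 43.9 + 43.9 + 47.7 + 49.4 + 46.3 + 49.4) / 9 = 421.10 / 9 = 46.79

θ* = 46.79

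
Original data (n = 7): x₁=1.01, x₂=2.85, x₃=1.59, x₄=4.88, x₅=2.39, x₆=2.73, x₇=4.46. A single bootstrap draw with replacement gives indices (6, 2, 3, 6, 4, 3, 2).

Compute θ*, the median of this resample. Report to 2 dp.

θ* = 2.73

Resample values: 2.73, 2.85, 1.59, 2.73, 4.88, 1.59, 2.85.
Sorted: 1.59, 1.59, 2.73, 2.73, 2.85, 2.85, 4.88
Median = middle value = 2.73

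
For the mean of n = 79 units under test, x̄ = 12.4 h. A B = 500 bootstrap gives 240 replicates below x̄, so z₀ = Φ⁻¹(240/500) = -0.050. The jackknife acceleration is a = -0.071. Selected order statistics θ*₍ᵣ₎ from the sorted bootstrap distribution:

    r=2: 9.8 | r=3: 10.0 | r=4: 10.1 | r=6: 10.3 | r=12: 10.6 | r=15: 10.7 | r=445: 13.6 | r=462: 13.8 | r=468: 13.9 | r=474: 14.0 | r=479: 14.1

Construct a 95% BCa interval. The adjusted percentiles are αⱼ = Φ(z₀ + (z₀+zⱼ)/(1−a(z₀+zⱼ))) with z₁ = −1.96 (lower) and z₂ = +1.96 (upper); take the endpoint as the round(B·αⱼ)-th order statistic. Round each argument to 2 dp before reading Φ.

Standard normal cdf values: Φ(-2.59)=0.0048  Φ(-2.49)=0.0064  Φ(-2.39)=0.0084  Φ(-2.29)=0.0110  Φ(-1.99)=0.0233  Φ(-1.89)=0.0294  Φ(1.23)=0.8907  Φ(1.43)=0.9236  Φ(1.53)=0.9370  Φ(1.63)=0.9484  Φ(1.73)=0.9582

Lower: z₀ + z₁ = -0.050 + (-1.960) = -2.010; 1 − a(z₀+z₁) = 1 − (-0.071)(-2.010) = 0.8573; argument = -0.050 + (-2.010)/0.8573 = -2.3946 → -2.39.
α₁ = Φ(-2.39) = 0.0084; rank = round(500 × 0.0084) = 4; θ*₍4₎ = 10.1.
Upper: z₀ + z₂ = 1.910; 1 − a(z₀+z₂) = 1.1356; argument = 1.6319 → 1.63; α₂ = 0.9484; rank = 474; θ*₍474₎ = 14.0.

(10.1, 14.0)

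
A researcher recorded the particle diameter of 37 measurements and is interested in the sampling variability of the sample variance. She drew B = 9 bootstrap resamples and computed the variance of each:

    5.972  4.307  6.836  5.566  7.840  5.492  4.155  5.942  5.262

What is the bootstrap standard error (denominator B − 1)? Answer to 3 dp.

SE* = 1.150

Bootstrap SE is the standard deviation of the 9 replicate variances.
Mean of replicates: (5.972 + 4.307 + 6.836 + 5.566 + 7.840 + 5.492 + 4.155 + 5.942 + 5.262) / 9 = 51.3720 / 9 = 5.7080
Sum of squared deviations: (+0.2640)² + (−1.4010)² + (+1.1280)² + (−0.1420)² + (+2.1320)² + (−0.2160)² + (−1.5530)² + (+0.2340)² + (−0.4460)² = 10.5826
Variance = 10.5826 / 8 = 1.3228
SE* = √1.3228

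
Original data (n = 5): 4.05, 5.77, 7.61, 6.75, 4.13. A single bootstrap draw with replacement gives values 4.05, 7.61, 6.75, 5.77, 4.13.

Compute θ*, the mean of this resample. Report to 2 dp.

θ* = 5.66

Mean = (4.05 + 7.61 + 6.75 + 5.77 + 4.13) / 5 = 28.310 / 5 = 5.66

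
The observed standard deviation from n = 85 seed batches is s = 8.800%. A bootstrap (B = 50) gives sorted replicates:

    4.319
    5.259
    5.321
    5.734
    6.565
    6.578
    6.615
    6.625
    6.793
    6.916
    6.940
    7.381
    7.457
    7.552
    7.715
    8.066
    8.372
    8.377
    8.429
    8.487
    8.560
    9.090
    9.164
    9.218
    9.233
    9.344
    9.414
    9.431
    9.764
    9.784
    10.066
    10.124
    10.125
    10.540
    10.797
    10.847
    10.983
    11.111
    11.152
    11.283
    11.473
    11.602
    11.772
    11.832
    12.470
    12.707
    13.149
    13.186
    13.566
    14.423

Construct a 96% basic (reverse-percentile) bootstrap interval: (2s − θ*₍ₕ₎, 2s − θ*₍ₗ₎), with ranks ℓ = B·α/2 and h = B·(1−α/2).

Percentile endpoints at ranks 1 and 49: θ*₍1₎ = 4.319, θ*₍49₎ = 13.566.
Basic interval reflects these around s:
  lower = 2 × 8.800 − 13.566 = 4.034
  upper = 2 × 8.800 − 4.319 = 13.281

(4.034, 13.281)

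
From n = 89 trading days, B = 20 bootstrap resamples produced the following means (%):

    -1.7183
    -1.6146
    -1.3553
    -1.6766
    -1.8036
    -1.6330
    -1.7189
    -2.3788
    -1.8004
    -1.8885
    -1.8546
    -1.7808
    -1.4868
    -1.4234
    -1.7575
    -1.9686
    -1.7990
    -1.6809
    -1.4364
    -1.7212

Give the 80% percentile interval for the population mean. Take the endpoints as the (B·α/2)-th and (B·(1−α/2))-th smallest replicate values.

Sorted replicates: -2.3788, -1.9686, -1.8885, -1.8546, -1.8036, -1.8004, -1.7990, -1.7808, -1.7575, -1.7212, -1.7189, -1.7183, -1.6809, -1.6766, -1.6330, -1.6146, -1.4868, -1.4364, -1.4234, -1.3553
α = 0.20; lower rank = 20 × 0.100 = 2; upper rank = 20 × 0.900 = 18.
The 2nd smallest replicate is -1.9686; the 18th is -1.4364.

(-1.9686, -1.4364)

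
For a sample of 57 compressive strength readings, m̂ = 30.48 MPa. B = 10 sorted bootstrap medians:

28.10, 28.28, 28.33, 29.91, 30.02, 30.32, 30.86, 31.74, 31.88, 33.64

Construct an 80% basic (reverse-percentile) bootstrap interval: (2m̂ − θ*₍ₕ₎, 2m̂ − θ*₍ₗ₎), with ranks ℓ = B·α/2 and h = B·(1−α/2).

(29.08, 32.86)

Percentile endpoints at ranks 1 and 9: θ*₍1₎ = 28.10, θ*₍9₎ = 31.88.
Basic interval reflects these around m̂:
  lower = 2 × 30.48 − 31.88 = 29.08
  upper = 2 × 30.48 − 28.10 = 32.86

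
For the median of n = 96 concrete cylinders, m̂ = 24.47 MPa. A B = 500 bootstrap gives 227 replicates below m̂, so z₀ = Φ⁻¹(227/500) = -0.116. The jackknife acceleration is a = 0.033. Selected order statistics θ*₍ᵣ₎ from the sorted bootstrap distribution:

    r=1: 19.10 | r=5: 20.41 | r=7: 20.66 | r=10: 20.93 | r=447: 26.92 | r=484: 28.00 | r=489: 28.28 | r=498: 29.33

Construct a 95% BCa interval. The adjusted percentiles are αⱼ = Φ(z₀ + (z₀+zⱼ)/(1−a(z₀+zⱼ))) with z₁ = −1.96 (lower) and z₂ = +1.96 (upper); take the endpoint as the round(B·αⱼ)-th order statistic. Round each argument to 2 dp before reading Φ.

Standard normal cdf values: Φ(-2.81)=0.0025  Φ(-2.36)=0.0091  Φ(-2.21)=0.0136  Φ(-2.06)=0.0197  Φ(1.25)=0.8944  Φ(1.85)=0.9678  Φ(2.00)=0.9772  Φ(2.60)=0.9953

(20.93, 28.00)

Lower: z₀ + z₁ = -0.116 + (-1.960) = -2.076; 1 − a(z₀+z₁) = 1 − (0.033)(-2.076) = 1.0685; argument = -0.116 + (-2.076)/1.0685 = -2.0589 → -2.06.
α₁ = Φ(-2.06) = 0.0197; rank = round(500 × 0.0197) = 10; θ*₍10₎ = 20.93.
Upper: z₀ + z₂ = 1.844; 1 − a(z₀+z₂) = 0.9391; argument = 1.8475 → 1.85; α₂ = 0.9678; rank = 484; θ*₍484₎ = 28.00.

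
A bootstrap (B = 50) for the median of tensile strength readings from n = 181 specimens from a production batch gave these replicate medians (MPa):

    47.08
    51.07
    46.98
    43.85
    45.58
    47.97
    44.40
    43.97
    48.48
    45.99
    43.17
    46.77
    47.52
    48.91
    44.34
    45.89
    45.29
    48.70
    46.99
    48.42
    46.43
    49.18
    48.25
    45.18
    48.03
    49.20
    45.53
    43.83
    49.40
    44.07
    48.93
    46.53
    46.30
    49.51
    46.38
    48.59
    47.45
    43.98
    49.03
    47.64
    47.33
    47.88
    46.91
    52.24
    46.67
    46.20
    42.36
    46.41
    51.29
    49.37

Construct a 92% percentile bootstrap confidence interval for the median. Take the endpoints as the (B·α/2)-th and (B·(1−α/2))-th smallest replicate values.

Sorted replicates: 42.36, 43.17, 43.83, 43.85, 43.97, 43.98, 44.07, 44.34, 44.40, 45.18, 45.29, 45.53, 45.58, 45.89, 45.99, 46.20, 46.30, 46.38, 46.41, 46.43, 46.53, 46.67, 46.77, 46.91, 46.98, 46.99, 47.08, 47.33, 47.45, 47.52, 47.64, 47.88, 47.97, 48.03, 48.25, 48.42, 48.48, 48.59, 48.70, 48.91, 48.93, 49.03, 49.18, 49.20, 49.37, 49.40, 49.51, 51.07, 51.29, 52.24
α = 0.08; lower rank = 50 × 0.040 = 2; upper rank = 50 × 0.960 = 48.
The 2nd smallest replicate is 43.17; the 48th is 51.07.

(43.17, 51.07)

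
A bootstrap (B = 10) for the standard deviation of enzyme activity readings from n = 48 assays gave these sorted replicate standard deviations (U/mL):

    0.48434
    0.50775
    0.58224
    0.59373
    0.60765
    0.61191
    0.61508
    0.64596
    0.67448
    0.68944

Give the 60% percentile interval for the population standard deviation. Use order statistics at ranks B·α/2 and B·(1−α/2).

α = 0.40; lower rank = 10 × 0.200 = 2; upper rank = 10 × 0.800 = 8.
The 2nd smallest replicate is 0.50775; the 8th is 0.64596.

(0.50775, 0.64596)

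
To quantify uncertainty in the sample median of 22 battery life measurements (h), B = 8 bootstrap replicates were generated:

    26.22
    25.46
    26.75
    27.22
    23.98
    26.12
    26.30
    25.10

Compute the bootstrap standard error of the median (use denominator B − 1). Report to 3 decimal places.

Bootstrap SE is the standard deviation of the 8 replicate medians.
Mean of replicates: (26.22 + 25.46 + 26.75 + 27.22 + 23.98 + 26.12 + 26.30 + 25.10) / 8 = 207.1500 / 8 = 25.8938
Sum of squared deviations: (+0.3262)² + (−0.4337)² + (+0.8562)² + (+1.3262)² + (−1.9138)² + (+0.2263)² + (+0.4062)² + (−0.7937)² = 7.2954
Variance = 7.2954 / 7 = 1.0422
SE* = √1.0422

SE* = 1.021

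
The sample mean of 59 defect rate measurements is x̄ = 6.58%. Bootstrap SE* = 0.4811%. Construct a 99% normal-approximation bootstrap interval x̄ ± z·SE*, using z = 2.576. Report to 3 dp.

(5.341, 7.819)

Margin = 2.576 × 0.4811 = 1.2393
Interval: 6.58 ± 1.2393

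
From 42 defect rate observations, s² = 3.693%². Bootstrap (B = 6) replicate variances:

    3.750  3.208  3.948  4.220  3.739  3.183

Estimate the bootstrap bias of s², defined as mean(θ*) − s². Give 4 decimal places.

bias = −0.0183

mean(θ*) = (3.750 + 3.208 + 3.948 + 4.220 + 3.739 + 3.183) / 6 = 3.67467
bias = 3.67467 − 3.693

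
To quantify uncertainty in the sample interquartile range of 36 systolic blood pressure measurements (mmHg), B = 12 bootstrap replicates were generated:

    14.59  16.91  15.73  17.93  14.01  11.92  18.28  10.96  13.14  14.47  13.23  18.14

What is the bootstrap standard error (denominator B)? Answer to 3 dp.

SE* = 2.366

Bootstrap SE is the standard deviation of the 12 replicate interquartile ranges.
Mean of replicates: (14.59 + 16.91 + 15.73 + 17.93 + 14.01 + 11.92 + 18.28 + 10.96 + 13.14 + 14.47 + 13.23 + 18.14) / 12 = 179.3100 / 12 = 14.9425
Sum of squared deviations: (−0.3525)² + (+1.9675)² + (+0.7875)² + (+2.9875)² + (−0.9325)² + (−3.0225)² + (+3.3375)² + (−3.9825)² + (−1.8025)² + (−0.4725)² + (−1.7125)² + (+3.1975)² = 67.1738
Variance = 67.1738 / 12 = 5.5978
SE* = √5.5978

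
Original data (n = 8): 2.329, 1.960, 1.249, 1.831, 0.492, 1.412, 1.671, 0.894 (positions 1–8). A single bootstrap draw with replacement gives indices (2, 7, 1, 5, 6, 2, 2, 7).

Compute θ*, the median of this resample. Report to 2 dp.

θ* = 1.82

Resample values: 1.960, 1.671, 2.329, 0.492, 1.412, 1.960, 1.960, 1.671.
Sorted: 0.492, 1.412, 1.671, 1.671, 1.960, 1.960, 1.960, 2.329
Median = average of the two middle values = 1.82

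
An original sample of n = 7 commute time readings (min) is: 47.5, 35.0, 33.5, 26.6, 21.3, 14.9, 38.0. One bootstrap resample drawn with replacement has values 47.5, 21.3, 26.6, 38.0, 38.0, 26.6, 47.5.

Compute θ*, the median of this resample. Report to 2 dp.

θ* = 38.00

Sorted: 21.3, 26.6, 26.6, 38.0, 38.0, 47.5, 47.5
Median = middle value = 38.00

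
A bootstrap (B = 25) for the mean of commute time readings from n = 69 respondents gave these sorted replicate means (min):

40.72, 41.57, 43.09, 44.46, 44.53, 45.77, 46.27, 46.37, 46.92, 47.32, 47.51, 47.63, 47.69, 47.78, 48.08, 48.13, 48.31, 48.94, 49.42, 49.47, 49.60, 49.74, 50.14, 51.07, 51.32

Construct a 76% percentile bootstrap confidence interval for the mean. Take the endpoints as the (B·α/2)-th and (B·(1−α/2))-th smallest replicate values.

α = 0.24; lower rank = 25 × 0.120 = 3; upper rank = 25 × 0.880 = 22.
The 3rd smallest replicate is 43.09; the 22nd is 49.74.

(43.09, 49.74)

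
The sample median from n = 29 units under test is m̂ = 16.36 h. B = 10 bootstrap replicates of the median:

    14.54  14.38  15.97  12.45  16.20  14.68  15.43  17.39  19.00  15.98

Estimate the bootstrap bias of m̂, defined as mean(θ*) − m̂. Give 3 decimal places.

bias = −0.758

mean(θ*) = (14.54 + 14.38 + 15.97 + 12.45 + 16.20 + 14.68 + 15.43 + 17.39 + 19.00 + 15.98) / 10 = 15.6020
bias = 15.6020 − 16.36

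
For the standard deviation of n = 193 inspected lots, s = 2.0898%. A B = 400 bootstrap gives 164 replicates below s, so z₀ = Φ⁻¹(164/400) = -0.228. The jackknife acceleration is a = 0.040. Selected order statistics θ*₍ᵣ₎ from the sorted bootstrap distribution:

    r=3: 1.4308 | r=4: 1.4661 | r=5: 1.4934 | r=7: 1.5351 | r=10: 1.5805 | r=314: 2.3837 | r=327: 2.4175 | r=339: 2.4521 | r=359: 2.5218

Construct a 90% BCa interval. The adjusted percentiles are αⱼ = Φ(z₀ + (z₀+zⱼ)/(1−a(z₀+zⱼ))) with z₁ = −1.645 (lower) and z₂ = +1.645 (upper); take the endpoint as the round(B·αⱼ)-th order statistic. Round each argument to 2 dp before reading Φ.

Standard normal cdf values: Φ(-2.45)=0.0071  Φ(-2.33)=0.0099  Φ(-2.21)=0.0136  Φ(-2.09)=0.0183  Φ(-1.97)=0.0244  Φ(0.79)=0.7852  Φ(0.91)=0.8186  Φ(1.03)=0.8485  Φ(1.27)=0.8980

(1.5805, 2.5218)

Lower: z₀ + z₁ = -0.228 + (-1.645) = -1.873; 1 − a(z₀+z₁) = 1 − (0.040)(-1.873) = 1.0749; argument = -0.228 + (-1.873)/1.0749 = -1.9705 → -1.97.
α₁ = Φ(-1.97) = 0.0244; rank = round(400 × 0.0244) = 10; θ*₍10₎ = 1.5805.
Upper: z₀ + z₂ = 1.417; 1 − a(z₀+z₂) = 0.9433; argument = 1.2741 → 1.27; α₂ = 0.8980; rank = 359; θ*₍359₎ = 2.5218.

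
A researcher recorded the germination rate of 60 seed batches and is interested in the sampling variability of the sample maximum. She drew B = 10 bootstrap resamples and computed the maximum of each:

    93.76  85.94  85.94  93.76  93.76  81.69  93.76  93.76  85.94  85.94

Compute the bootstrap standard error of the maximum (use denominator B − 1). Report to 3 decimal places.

SE* = 4.742

Bootstrap SE is the standard deviation of the 10 replicate maximums.
Mean of replicates: (93.76 + 85.94 + 85.94 + 93.76 + 93.76 + 81.69 + 93.76 + 93.76 + 85.94 + 85.94) / 10 = 894.2500 / 10 = 89.4250
Sum of squared deviations: (+4.3350)² + (−3.4850)² + (−3.4850)² + (+4.3350)² + (+4.3350)² + (−7.7350)² + (+4.3350)² + (+4.3350)² + (−3.4850)² + (−3.4850)² = 202.3723
Variance = 202.3723 / 9 = 22.4858
SE* = √22.4858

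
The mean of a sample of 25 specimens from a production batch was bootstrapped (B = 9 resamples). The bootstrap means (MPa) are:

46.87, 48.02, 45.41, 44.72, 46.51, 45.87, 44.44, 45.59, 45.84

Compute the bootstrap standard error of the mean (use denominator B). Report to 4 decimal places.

SE* = 1.0365

Bootstrap SE is the standard deviation of the 9 replicate means.
Mean of replicates: (46.87 + 48.02 + 45.41 + 44.72 + 46.51 + 45.87 + 44.44 + 45.59 + 45.84) / 9 = 413.27000 / 9 = 45.91889
Sum of squared deviations: (+0.95111)² + (+2.10111)² + (−0.50889)² + (−1.19889)² + (+0.59111)² + (−0.04889)² + (−1.47889)² + (−0.32889)² + (−0.07889)² = 9.66889
Variance = 9.66889 / 9 = 1.07432
SE* = √1.07432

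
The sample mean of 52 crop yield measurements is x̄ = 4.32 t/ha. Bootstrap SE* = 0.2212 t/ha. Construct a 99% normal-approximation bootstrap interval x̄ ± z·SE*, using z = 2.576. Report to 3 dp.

Margin = 2.576 × 0.2212 = 0.5698
Interval: 4.32 ± 0.5698

(3.750, 4.890)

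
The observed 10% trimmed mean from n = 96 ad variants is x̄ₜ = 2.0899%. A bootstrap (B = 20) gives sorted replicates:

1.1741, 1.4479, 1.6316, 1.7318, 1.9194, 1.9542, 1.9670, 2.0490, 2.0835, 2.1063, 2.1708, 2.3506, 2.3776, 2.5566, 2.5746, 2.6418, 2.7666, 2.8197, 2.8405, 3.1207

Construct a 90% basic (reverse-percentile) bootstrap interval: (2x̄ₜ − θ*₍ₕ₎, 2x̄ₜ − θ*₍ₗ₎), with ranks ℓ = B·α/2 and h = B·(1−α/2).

(1.3393, 3.0057)

Percentile endpoints at ranks 1 and 19: θ*₍1₎ = 1.1741, θ*₍19₎ = 2.8405.
Basic interval reflects these around x̄ₜ:
  lower = 2 × 2.0899 − 2.8405 = 1.3393
  upper = 2 × 2.0899 − 1.1741 = 3.0057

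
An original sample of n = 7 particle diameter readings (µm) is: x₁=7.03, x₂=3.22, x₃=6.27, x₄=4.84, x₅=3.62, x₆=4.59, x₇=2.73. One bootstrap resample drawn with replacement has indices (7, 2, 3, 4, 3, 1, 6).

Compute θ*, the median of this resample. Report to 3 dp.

θ* = 4.840

Resample values: 2.73, 3.22, 6.27, 4.84, 6.27, 7.03, 4.59.
Sorted: 2.73, 3.22, 4.59, 4.84, 6.27, 6.27, 7.03
Median = middle value = 4.840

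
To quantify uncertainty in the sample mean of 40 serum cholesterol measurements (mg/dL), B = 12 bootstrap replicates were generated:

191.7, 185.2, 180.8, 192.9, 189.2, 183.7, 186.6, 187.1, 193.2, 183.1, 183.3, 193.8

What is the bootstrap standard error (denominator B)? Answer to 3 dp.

Bootstrap SE is the standard deviation of the 12 replicate means.
Mean of replicates: (191.7 + 185.2 + 180.8 + 192.9 + 189.2 + 183.7 + 186.6 + 187.1 + 193.2 + 183.1 + 183.3 + 193.8) / 12 = 2250.6000 / 12 = 187.5500
Sum of squared deviations: (+4.1500)² + (−2.3500)² + (−6.7500)² + (+5.3500)² + (+1.6500)² + (−3.8500)² + (−0.9500)² + (−0.4500)² + (+5.6500)² + (−4.4500)² + (−4.2500)² + (+6.2500)² = 224.4300
Variance = 224.4300 / 12 = 18.7025
SE* = √18.7025

SE* = 4.325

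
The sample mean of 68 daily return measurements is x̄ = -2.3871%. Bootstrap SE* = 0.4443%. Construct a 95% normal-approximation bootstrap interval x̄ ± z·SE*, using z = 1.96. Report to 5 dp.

Margin = 1.96 × 0.4443 = 0.870828
Interval: -2.3871 ± 0.870828

(-3.25793, -1.51627)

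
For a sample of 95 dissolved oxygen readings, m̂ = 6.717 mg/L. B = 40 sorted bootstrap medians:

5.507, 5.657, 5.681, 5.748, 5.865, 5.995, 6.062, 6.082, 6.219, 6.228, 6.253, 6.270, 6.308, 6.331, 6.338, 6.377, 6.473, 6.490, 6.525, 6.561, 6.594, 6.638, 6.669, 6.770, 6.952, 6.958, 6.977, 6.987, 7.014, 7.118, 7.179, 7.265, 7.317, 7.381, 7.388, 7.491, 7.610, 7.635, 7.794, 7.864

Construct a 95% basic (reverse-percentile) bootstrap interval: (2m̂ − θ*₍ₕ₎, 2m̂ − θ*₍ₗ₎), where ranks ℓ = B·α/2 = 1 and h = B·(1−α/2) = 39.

(5.640, 7.927)

Percentile endpoints at ranks 1 and 39: θ*₍1₎ = 5.507, θ*₍39₎ = 7.794.
Basic interval reflects these around m̂:
  lower = 2 × 6.717 − 7.794 = 5.640
  upper = 2 × 6.717 − 5.507 = 7.927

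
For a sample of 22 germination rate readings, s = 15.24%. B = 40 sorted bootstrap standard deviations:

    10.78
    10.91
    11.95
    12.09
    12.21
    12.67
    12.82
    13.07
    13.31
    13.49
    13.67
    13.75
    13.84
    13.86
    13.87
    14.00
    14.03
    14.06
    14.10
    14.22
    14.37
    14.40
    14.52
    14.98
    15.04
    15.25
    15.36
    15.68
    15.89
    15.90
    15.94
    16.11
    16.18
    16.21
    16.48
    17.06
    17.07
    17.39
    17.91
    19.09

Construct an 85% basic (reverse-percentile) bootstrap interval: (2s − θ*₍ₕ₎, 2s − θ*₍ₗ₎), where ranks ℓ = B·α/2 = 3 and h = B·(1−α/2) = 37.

Percentile endpoints at ranks 3 and 37: θ*₍3₎ = 11.95, θ*₍37₎ = 17.07.
Basic interval reflects these around s:
  lower = 2 × 15.24 − 17.07 = 13.41
  upper = 2 × 15.24 − 11.95 = 18.53

(13.41, 18.53)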